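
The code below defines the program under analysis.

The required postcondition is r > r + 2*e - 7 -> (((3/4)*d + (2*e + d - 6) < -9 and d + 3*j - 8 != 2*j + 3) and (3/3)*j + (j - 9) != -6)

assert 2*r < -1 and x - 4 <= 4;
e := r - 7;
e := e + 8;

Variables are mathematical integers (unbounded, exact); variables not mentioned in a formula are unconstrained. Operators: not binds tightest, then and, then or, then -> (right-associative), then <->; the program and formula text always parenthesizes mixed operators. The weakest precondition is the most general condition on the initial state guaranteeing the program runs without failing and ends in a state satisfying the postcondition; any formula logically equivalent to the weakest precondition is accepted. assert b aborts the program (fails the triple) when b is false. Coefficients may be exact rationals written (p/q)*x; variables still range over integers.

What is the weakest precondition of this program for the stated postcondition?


Working backward. After the program, the postcondition r > r + 2*e - 7 -> (((3/4)*d + (2*e + d - 6) < -9 and d + 3*j - 8 != 2*j + 3) and (3/3)*j + (j - 9) != -6) must hold; in canonical form it is 2*e < 7 -> ((7/4)*d + 2*e < -3 and d + j != 11 and 2*j != 3).
Before e := e + 8: 2*e < -9 -> ((7/4)*d + 2*e < -19 and d + j != 11 and 2*j != 3)
Before e := r - 7: 2*r < 5 -> ((7/4)*d + 2*r < -5 and d + j != 11 and 2*j != 3)
Before assert 2*r < -1 and x - 4 <= 4: 2*r < -1 and x <= 8 and (2*r < 5 -> ((7/4)*d + 2*r < -5 and d + j != 11 and 2*j != 3))
Answer: WP = 2*r < -1 and x <= 8 and (2*r < 5 -> ((7/4)*d + 2*r < -5 and d + j != 11 and 2*j != 3))


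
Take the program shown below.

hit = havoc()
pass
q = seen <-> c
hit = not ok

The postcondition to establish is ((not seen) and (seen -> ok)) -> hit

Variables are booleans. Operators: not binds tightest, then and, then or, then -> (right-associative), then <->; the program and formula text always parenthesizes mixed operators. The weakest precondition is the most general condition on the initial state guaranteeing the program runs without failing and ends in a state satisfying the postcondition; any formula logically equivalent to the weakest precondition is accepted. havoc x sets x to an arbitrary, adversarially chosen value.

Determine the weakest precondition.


Working backward. After the program, ((not seen) and (seen -> ok)) -> hit must hold.
Before hit := not ok: ((not seen) and (seen -> ok)) -> (not ok)
Before q := seen <-> c: ((not seen) and (seen -> ok)) -> (not ok)
Before skip: ((not seen) and (seen -> ok)) -> (not ok)
Before havoc hit: ((not seen) and (seen -> ok)) -> (not ok)
Answer: WP = ((not seen) and (seen -> ok)) -> (not ok)


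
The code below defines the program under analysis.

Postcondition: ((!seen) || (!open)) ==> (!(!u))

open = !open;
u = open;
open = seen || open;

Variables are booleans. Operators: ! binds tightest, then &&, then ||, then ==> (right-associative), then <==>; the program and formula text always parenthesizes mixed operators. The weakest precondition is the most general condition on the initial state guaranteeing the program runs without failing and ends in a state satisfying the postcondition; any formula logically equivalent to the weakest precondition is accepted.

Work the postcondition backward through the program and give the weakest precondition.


Working backward. After the program, the postcondition ((!seen) || (!open)) ==> (!(!u)) must hold; in canonical form it is ((!seen) || (!open)) ==> u.
Before open := seen || open: ((!seen) || (!(seen || open))) ==> u
Before u := open: ((!seen) || (!(seen || open))) ==> open
Before open := !open: ((!seen) || (!(seen || (!open)))) ==> (!open)
Answer: WP = ((!seen) || (!(seen || (!open)))) ==> (!open)


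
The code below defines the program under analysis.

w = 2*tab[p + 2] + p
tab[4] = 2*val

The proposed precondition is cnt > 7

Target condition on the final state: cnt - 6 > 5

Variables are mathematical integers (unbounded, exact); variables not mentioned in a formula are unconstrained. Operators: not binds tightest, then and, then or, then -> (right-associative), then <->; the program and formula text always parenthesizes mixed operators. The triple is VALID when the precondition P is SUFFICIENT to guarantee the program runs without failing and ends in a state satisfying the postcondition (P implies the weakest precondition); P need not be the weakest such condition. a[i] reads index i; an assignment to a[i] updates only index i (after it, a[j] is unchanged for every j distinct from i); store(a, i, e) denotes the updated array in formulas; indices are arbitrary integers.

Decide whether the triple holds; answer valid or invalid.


Working backward. After the program, the postcondition cnt - 6 > 5 must hold; in canonical form it is cnt > 11.
Before tab[4] := 2*val: cnt > 11
Before w := 2*tab[p + 2] + p: cnt > 11
The weakest precondition is cnt > 11.
Check whether cnt > 7 implies it.
Countermodel: at the initial state cnt = 8, the precondition holds but the weakest precondition fails.
Answer: invalid


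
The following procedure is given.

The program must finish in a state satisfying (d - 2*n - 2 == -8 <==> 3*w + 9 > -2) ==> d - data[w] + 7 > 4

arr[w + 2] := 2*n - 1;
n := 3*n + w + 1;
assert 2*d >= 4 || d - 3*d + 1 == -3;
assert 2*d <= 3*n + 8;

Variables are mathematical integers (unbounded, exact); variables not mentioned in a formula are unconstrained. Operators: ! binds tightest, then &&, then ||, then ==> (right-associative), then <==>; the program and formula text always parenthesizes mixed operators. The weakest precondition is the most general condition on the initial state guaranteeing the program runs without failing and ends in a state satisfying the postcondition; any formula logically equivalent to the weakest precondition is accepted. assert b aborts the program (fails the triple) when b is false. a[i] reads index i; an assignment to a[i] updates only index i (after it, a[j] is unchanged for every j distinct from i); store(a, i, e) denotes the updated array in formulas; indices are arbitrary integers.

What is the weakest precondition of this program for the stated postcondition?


Working backward. After the program, the postcondition (d - 2*n - 2 == -8 <==> 3*w + 9 > -2) ==> d - data[w] + 7 > 4 must hold; in canonical form it is (d == 2*n - 6 <==> 3*w > -11) ==> d > data[w] - 3.
Before assert 2*d <= 3*n + 8: 2*d <= 3*n + 8 && ((d == 2*n - 6 <==> 3*w > -11) ==> d > data[w] - 3)
Before assert 2*d >= 4 || d - 3*d + 1 == -3: (2*d >= 4 || 2*d == 4) && 2*d <= 3*n + 8 && ((d == 2*n - 6 <==> 3*w > -11) ==> d > data[w] - 3)
Before n := 3*n + w + 1: (2*d >= 4 || 2*d == 4) && 2*d <= 9*n + 3*w + 11 && ((d == 6*n + 2*w - 4 <==> 3*w > -11) ==> d > data[w] - 3)
Before arr[w + 2] := 2*n - 1: (2*d >= 4 || 2*d == 4) && 2*d <= 9*n + 3*w + 11 && ((d == 6*n + 2*w - 4 <==> 3*w > -11) ==> d > data[w] - 3)
Answer: WP = (2*d >= 4 || 2*d == 4) && 2*d <= 9*n + 3*w + 11 && ((d == 6*n + 2*w - 4 <==> 3*w > -11) ==> d > data[w] - 3)


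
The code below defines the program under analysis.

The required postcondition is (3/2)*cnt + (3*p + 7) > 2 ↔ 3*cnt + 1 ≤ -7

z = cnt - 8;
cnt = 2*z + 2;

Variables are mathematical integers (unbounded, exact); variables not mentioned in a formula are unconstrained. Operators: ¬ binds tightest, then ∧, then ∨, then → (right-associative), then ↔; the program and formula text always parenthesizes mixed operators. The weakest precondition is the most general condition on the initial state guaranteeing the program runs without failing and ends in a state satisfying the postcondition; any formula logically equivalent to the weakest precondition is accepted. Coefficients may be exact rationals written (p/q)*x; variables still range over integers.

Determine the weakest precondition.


Working backward. After the program, the postcondition (3/2)*cnt + (3*p + 7) > 2 ↔ 3*cnt + 1 ≤ -7 must hold; in canonical form it is (3/2)*cnt + 3*p > -5 ↔ 3*cnt ≤ -8.
Before cnt := 2*z + 2: 3*p + 3*z > -8 ↔ 6*z ≤ -14
Before z := cnt - 8: 3*cnt + 3*p > 16 ↔ 6*cnt ≤ 34
Answer: WP = 3*cnt + 3*p > 16 ↔ 6*cnt ≤ 34


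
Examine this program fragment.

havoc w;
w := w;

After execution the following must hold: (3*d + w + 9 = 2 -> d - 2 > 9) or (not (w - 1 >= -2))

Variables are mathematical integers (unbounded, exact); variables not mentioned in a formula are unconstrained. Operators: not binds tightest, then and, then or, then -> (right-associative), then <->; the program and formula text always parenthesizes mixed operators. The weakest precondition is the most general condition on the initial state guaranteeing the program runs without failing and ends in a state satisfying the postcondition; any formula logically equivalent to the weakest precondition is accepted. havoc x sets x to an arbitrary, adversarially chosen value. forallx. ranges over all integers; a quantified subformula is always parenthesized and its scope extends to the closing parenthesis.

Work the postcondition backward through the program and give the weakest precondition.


Working backward. After the program, the postcondition (3*d + w + 9 = 2 -> d - 2 > 9) or (not (w - 1 >= -2)) must hold; in canonical form it is (3*d + w = -7 -> d > 11) or (not (w >= -1)).
Before w := w: (3*d + w = -7 -> d > 11) or (not (w >= -1))
Before havoc w: forall w_1. ((3*d + w_1 = -7 -> d > 11) or (not (w_1 >= -1)))
Answer: WP = forall w_1. ((3*d + w_1 = -7 -> d > 11) or (not (w_1 >= -1)))


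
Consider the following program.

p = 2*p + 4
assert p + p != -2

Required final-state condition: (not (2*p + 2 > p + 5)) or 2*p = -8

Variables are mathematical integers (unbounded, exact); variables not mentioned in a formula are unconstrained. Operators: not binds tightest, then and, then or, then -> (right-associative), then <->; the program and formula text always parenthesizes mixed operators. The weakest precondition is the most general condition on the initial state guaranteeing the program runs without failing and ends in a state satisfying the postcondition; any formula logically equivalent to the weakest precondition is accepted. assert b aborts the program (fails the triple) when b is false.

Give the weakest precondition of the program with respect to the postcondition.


Working backward. After the program, the postcondition (not (2*p + 2 > p + 5)) or 2*p = -8 must hold; in canonical form it is (not (p > 3)) or 2*p = -8.
Before assert p + p != -2: 2*p != -2 and ((not (p > 3)) or 2*p = -8)
Before p := 2*p + 4: 4*p != -10 and ((not (2*p > -1)) or 4*p = -16)
Answer: WP = 4*p != -10 and ((not (2*p > -1)) or 4*p = -16)


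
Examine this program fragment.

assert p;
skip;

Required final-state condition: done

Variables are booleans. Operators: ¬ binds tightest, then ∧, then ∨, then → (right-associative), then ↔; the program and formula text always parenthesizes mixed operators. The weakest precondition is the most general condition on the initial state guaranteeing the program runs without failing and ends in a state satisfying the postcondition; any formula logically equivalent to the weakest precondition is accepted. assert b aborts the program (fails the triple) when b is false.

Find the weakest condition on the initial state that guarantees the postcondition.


Working backward. After the program, done must hold.
Before skip: done
Before assert p: p ∧ done
Answer: WP = p ∧ done


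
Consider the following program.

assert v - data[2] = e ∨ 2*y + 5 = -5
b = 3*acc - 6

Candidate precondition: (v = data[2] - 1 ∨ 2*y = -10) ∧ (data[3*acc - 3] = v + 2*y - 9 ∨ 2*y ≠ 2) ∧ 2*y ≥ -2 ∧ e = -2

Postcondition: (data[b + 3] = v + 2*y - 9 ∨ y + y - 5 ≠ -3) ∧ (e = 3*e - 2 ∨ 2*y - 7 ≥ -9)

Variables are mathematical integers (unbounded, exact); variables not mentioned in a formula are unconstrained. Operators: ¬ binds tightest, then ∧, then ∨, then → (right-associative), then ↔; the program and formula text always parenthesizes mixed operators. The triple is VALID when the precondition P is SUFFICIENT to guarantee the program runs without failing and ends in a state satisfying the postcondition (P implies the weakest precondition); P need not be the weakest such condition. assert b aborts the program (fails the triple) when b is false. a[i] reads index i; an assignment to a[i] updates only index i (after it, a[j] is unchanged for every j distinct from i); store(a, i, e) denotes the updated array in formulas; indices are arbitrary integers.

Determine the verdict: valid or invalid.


Working backward. After the program, the postcondition (data[b + 3] = v + 2*y - 9 ∨ y + y - 5 ≠ -3) ∧ (e = 3*e - 2 ∨ 2*y - 7 ≥ -9) must hold; in canonical form it is (data[b + 3] = v + 2*y - 9 ∨ 2*y ≠ 2) ∧ (2*e = 2 ∨ 2*y ≥ -2).
Before b := 3*acc - 6: (data[3*acc - 3] = v + 2*y - 9 ∨ 2*y ≠ 2) ∧ (2*e = 2 ∨ 2*y ≥ -2)
Before assert v - data[2] = e ∨ 2*y + 5 = -5: (v = data[2] + e ∨ 2*y = -10) ∧ (data[3*acc - 3] = v + 2*y - 9 ∨ 2*y ≠ 2) ∧ (2*e = 2 ∨ 2*y ≥ -2)
The weakest precondition is (v = data[2] + e ∨ 2*y = -10) ∧ (data[3*acc - 3] = v + 2*y - 9 ∨ 2*y ≠ 2) ∧ (2*e = 2 ∨ 2*y ≥ -2).
Check whether (v = data[2] - 1 ∨ 2*y = -10) ∧ (data[3*acc - 3] = v + 2*y - 9 ∨ 2*y ≠ 2) ∧ 2*y ≥ -2 ∧ e = -2 implies it.
Countermodel: at the initial state acc = 0, data = {[-3] = 0, [2] = 0, elsewhere 0}, e = -2, v = -1, y = 2, the precondition holds but the weakest precondition fails.
Answer: invalid


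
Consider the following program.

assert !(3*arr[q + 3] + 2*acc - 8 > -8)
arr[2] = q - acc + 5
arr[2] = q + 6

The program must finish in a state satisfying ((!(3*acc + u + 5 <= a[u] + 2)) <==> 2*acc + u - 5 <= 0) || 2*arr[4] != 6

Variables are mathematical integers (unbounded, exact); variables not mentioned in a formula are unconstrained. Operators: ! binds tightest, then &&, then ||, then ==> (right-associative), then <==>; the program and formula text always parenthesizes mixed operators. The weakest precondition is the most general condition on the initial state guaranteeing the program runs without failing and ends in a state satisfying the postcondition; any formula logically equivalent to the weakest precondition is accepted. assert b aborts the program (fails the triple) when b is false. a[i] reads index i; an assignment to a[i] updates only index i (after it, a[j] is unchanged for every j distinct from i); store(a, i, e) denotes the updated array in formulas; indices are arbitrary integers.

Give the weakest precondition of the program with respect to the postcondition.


Working backward. After the program, the postcondition ((!(3*acc + u + 5 <= a[u] + 2)) <==> 2*acc + u - 5 <= 0) || 2*arr[4] != 6 must hold; in canonical form it is ((!(3*acc + u <= a[u] - 3)) <==> 2*acc + u <= 5) || 2*arr[4] != 6.
Before arr[2] := q + 6: ((!(3*acc + u <= a[u] - 3)) <==> 2*acc + u <= 5) || 2*arr[4] != 6
Before arr[2] := q - acc + 5: ((!(3*acc + u <= a[u] - 3)) <==> 2*acc + u <= 5) || 2*arr[4] != 6
Before assert !(3*arr[q + 3] + 2*acc - 8 > -8): (!(3*arr[q + 3] + 2*acc > 0)) && (((!(3*acc + u <= a[u] - 3)) <==> 2*acc + u <= 5) || 2*arr[4] != 6)
Answer: WP = (!(3*arr[q + 3] + 2*acc > 0)) && (((!(3*acc + u <= a[u] - 3)) <==> 2*acc + u <= 5) || 2*arr[4] != 6)


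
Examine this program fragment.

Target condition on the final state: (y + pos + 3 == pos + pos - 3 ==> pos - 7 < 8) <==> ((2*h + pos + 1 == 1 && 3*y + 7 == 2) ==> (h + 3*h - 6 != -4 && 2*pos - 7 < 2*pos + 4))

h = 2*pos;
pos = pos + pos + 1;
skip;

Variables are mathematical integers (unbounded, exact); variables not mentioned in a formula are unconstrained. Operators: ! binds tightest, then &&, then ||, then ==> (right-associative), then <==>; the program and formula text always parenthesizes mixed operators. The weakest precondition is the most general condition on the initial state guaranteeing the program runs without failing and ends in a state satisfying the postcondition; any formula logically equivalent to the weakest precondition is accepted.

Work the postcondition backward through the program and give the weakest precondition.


Working backward. After the program, the postcondition (y + pos + 3 == pos + pos - 3 ==> pos - 7 < 8) <==> ((2*h + pos + 1 == 1 && 3*y + 7 == 2) ==> (h + 3*h - 6 != -4 && 2*pos - 7 < 2*pos + 4)) must hold; in canonical form it is (y == pos - 6 ==> pos < 15) <==> ((2*h + pos == 0 && 3*y == -5) ==> 4*h != 2).
Before skip: (y == pos - 6 ==> pos < 15) <==> ((2*h + pos == 0 && 3*y == -5) ==> 4*h != 2)
Before pos := pos + pos + 1: (y == 2*pos - 5 ==> 2*pos < 14) <==> ((2*h + 2*pos == -1 && 3*y == -5) ==> 4*h != 2)
Before h := 2*pos: (y == 2*pos - 5 ==> 2*pos < 14) <==> ((6*pos == -1 && 3*y == -5) ==> 8*pos != 2)
Answer: WP = (y == 2*pos - 5 ==> 2*pos < 14) <==> ((6*pos == -1 && 3*y == -5) ==> 8*pos != 2)


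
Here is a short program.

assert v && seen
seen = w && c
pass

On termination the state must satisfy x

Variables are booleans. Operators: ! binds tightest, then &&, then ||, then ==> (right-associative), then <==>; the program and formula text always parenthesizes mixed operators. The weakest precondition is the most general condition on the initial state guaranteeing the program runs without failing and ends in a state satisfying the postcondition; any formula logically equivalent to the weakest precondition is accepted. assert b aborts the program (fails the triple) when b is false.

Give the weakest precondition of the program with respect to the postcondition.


Working backward. After the program, x must hold.
Before skip: x
Before seen := w && c: x
Before assert v && seen: v && seen && x
Answer: WP = v && seen && x


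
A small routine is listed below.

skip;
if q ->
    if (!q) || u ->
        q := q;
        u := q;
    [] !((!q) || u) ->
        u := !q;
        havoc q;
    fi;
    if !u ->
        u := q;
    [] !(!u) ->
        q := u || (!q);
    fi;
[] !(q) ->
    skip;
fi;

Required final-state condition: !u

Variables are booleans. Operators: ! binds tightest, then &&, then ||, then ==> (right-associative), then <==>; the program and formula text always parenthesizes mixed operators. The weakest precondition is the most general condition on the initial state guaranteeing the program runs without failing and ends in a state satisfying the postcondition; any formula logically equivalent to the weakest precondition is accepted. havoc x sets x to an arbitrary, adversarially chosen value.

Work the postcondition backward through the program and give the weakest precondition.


Working backward. After the program, !u must hold.
Then branch requires (((!q) || u) ==> (q ==> (!q))) && ((!((!q) || u)) ==> ((!q) && ((!q) ==> q))); else branch requires !u.
Before the if: (q ==> ((((!q) || u) ==> (q ==> (!q))) && ((!((!q) || u)) ==> ((!q) && ((!q) ==> q))))) && ((!q) ==> (!u))
Before skip: (q ==> ((((!q) || u) ==> (q ==> (!q))) && ((!((!q) || u)) ==> ((!q) && ((!q) ==> q))))) && ((!q) ==> (!u))
Answer: WP = (q ==> ((((!q) || u) ==> (q ==> (!q))) && ((!((!q) || u)) ==> ((!q) && ((!q) ==> q))))) && ((!q) ==> (!u))


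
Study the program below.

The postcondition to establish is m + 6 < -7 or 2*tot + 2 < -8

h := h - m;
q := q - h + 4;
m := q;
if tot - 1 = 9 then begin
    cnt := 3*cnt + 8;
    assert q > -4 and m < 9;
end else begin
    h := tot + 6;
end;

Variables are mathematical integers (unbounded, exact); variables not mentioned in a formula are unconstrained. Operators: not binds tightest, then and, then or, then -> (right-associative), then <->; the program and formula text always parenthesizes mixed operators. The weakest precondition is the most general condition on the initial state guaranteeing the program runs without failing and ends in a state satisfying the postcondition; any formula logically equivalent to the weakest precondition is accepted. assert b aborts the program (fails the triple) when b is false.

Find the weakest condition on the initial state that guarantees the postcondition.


Working backward. After the program, the postcondition m + 6 < -7 or 2*tot + 2 < -8 must hold; in canonical form it is m < -13 or 2*tot < -10.
Then branch requires q > -4 and m < 9 and (m < -13 or 2*tot < -10); else branch requires m < -13 or 2*tot < -10.
Before the if: (tot = 10 -> (q > -4 and m < 9 and (m < -13 or 2*tot < -10))) and ((not (tot = 10)) -> (m < -13 or 2*tot < -10))
Before m := q: (tot = 10 -> (q > -4 and q < 9 and (q < -13 or 2*tot < -10))) and ((not (tot = 10)) -> (q < -13 or 2*tot < -10))
Before q := q - h + 4: (tot = 10 -> (q > h - 8 and q < h + 5 and (q < h - 17 or 2*tot < -10))) and ((not (tot = 10)) -> (q < h - 17 or 2*tot < -10))
Before h := h - m: (tot = 10 -> (m + q > h - 8 and m + q < h + 5 and (m + q < h - 17 or 2*tot < -10))) and ((not (tot = 10)) -> (m + q < h - 17 or 2*tot < -10))
Answer: WP = (tot = 10 -> (m + q > h - 8 and m + q < h + 5 and (m + q < h - 17 or 2*tot < -10))) and ((not (tot = 10)) -> (m + q < h - 17 or 2*tot < -10))


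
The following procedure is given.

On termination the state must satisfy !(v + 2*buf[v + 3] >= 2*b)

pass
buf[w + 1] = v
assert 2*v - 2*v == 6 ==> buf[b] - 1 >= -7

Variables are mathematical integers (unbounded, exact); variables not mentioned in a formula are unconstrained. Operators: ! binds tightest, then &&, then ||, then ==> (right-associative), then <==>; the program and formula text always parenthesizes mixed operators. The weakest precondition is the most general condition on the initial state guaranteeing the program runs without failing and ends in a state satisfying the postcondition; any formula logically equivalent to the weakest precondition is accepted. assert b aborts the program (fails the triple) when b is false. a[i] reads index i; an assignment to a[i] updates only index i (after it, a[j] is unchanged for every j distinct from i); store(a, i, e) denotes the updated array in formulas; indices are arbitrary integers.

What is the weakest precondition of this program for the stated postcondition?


Working backward. After the program, the postcondition !(v + 2*buf[v + 3] >= 2*b) must hold; in canonical form it is !(2*buf[v + 3] + v >= 2*b).
Before assert 2*v - 2*v == 6 ==> buf[b] - 1 >= -7: !(2*buf[v + 3] + v >= 2*b)
Before buf[w + 1] := v: !(2*store(buf, w + 1, v)[v + 3] + v >= 2*b)
Before skip: !(2*store(buf, w + 1, v)[v + 3] + v >= 2*b)
Answer: WP = !(2*store(buf, w + 1, v)[v + 3] + v >= 2*b)


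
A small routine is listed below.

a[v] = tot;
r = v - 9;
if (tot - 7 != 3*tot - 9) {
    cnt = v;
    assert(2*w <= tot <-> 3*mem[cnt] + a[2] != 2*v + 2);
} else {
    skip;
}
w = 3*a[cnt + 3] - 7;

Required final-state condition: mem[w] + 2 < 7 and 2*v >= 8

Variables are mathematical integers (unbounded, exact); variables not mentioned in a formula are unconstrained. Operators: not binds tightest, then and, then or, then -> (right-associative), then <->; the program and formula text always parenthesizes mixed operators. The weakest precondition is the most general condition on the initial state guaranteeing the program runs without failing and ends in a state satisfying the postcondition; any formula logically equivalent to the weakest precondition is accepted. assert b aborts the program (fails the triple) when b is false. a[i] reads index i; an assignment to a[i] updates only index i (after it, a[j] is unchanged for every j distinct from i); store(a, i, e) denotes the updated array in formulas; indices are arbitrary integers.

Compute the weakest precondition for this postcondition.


Working backward. After the program, the postcondition mem[w] + 2 < 7 and 2*v >= 8 must hold; in canonical form it is mem[w] < 5 and 2*v >= 8.
Before w := 3*a[cnt + 3] - 7: mem[3*a[cnt + 3] - 7] < 5 and 2*v >= 8
Then branch requires (2*w <= tot <-> a[2] + 3*mem[v] != 2*v + 2) and mem[3*a[v + 3] - 7] < 5 and 2*v >= 8; else branch requires mem[3*a[cnt + 3] - 7] < 5 and 2*v >= 8.
Before the if: (2*tot != 2 -> ((2*w <= tot <-> a[2] + 3*mem[v] != 2*v + 2) and mem[3*a[v + 3] - 7] < 5 and 2*v >= 8)) and ((not (2*tot != 2)) -> (mem[3*a[cnt + 3] - 7] < 5 and 2*v >= 8))
Before r := v - 9: (2*tot != 2 -> ((2*w <= tot <-> a[2] + 3*mem[v] != 2*v + 2) and mem[3*a[v + 3] - 7] < 5 and 2*v >= 8)) and ((not (2*tot != 2)) -> (mem[3*a[cnt + 3] - 7] < 5 and 2*v >= 8))
Before a[v] := tot: (2*tot != 2 -> ((2*w <= tot <-> 3*mem[v] + store(a, v, tot)[2] != 2*v + 2) and mem[3*store(a, v, tot)[v + 3] - 7] < 5 and 2*v >= 8)) and ((not (2*tot != 2)) -> (mem[3*store(a, v, tot)[cnt + 3] - 7] < 5 and 2*v >= 8))
Answer: WP = (2*tot != 2 -> ((2*w <= tot <-> 3*mem[v] + store(a, v, tot)[2] != 2*v + 2) and mem[3*store(a, v, tot)[v + 3] - 7] < 5 and 2*v >= 8)) and ((not (2*tot != 2)) -> (mem[3*store(a, v, tot)[cnt + 3] - 7] < 5 and 2*v >= 8))


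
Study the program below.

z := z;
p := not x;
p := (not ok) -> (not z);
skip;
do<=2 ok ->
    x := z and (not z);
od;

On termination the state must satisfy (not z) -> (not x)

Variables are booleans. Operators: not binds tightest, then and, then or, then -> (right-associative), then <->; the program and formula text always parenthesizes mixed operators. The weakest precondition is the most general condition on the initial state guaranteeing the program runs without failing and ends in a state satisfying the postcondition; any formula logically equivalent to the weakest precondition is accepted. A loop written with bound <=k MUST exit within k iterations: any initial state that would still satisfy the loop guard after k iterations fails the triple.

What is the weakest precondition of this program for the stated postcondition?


Working backward. After the program, (not z) -> (not x) must hold.
Before the loop (bound <=2), unroll the exhaustion recursion (WP_0 = exit-now case; WP_j = one more guarded iteration, up to j = 2):
  WP_0: (not ok) and ((not z) -> (not x))
  WP_1: (ok -> (not ok)) and ((not ok) -> ((not z) -> (not x)))
  WP_2: (ok -> (ok -> (not ok))) and ((not ok) -> ((not z) -> (not x)))
So before the loop: (ok -> (ok -> (not ok))) and ((not ok) -> ((not z) -> (not x)))
Before skip: (ok -> (ok -> (not ok))) and ((not ok) -> ((not z) -> (not x)))
Before p := (not ok) -> (not z): (ok -> (ok -> (not ok))) and ((not ok) -> ((not z) -> (not x)))
Before p := not x: (ok -> (ok -> (not ok))) and ((not ok) -> ((not z) -> (not x)))
Before z := z: (ok -> (ok -> (not ok))) and ((not ok) -> ((not z) -> (not x)))
Answer: WP = (ok -> (ok -> (not ok))) and ((not ok) -> ((not z) -> (not x)))


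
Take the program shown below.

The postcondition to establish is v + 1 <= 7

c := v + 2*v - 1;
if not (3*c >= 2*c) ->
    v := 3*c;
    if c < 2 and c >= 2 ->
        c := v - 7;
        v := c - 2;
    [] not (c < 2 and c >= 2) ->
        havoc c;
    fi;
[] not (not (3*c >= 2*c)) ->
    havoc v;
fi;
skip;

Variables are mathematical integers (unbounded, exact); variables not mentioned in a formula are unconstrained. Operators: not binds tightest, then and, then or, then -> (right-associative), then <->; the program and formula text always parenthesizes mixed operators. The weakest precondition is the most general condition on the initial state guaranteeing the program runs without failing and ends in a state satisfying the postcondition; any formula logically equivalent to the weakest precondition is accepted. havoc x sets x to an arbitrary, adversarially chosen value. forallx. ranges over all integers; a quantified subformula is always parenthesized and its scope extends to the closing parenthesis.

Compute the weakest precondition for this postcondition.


Working backward. After the program, the postcondition v + 1 <= 7 must hold; in canonical form it is v <= 6.
Before skip: v <= 6
Then branch requires ((c < 2 and c >= 2) -> 3*c <= 15) and ((not (c < 2 and c >= 2)) -> 3*c <= 6); else branch requires forall v_1. v_1 <= 6.
Before the if: ((not (c >= 0)) -> (((c < 2 and c >= 2) -> 3*c <= 15) and ((not (c < 2 and c >= 2)) -> 3*c <= 6))) and (c >= 0 -> (forall v_1. v_1 <= 6))
Before c := v + 2*v - 1: ((not (3*v >= 1)) -> (((3*v < 3 and 3*v >= 3) -> 9*v <= 18) and ((not (3*v < 3 and 3*v >= 3)) -> 9*v <= 9))) and (3*v >= 1 -> (forall v_1. v_1 <= 6))
Answer: WP = ((not (3*v >= 1)) -> (((3*v < 3 and 3*v >= 3) -> 9*v <= 18) and ((not (3*v < 3 and 3*v >= 3)) -> 9*v <= 9))) and (3*v >= 1 -> (forall v_1. v_1 <= 6))


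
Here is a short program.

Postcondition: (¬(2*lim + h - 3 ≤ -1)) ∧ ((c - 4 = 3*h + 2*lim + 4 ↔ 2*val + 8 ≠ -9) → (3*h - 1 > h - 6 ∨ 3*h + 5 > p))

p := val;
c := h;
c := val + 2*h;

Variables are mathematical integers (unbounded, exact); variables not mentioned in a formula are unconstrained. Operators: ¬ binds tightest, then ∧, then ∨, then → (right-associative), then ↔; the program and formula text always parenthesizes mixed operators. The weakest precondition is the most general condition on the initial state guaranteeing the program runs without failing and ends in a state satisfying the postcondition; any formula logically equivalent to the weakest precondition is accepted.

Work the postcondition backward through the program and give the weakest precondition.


Working backward. After the program, the postcondition (¬(2*lim + h - 3 ≤ -1)) ∧ ((c - 4 = 3*h + 2*lim + 4 ↔ 2*val + 8 ≠ -9) → (3*h - 1 > h - 6 ∨ 3*h + 5 > p)) must hold; in canonical form it is (¬(h + 2*lim ≤ 2)) ∧ ((c = 3*h + 2*lim + 8 ↔ 2*val ≠ -17) → (2*h > -5 ∨ 3*h > p - 5)).
Before c := val + 2*h: (¬(h + 2*lim ≤ 2)) ∧ ((val = h + 2*lim + 8 ↔ 2*val ≠ -17) → (2*h > -5 ∨ 3*h > p - 5))
Before c := h: (¬(h + 2*lim ≤ 2)) ∧ ((val = h + 2*lim + 8 ↔ 2*val ≠ -17) → (2*h > -5 ∨ 3*h > p - 5))
Before p := val: (¬(h + 2*lim ≤ 2)) ∧ ((val = h + 2*lim + 8 ↔ 2*val ≠ -17) → (2*h > -5 ∨ 3*h > val - 5))
Answer: WP = (¬(h + 2*lim ≤ 2)) ∧ ((val = h + 2*lim + 8 ↔ 2*val ≠ -17) → (2*h > -5 ∨ 3*h > val - 5))


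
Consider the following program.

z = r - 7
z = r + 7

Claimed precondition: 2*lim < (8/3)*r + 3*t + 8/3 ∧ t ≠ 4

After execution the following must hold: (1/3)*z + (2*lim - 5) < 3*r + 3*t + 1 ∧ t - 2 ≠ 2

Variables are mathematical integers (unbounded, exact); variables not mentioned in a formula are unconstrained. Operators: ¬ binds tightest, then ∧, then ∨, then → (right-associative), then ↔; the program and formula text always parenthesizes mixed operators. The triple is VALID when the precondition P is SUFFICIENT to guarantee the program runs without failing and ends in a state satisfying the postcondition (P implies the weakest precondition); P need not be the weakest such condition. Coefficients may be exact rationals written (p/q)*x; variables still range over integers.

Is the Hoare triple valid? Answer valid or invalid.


Working backward. After the program, the postcondition (1/3)*z + (2*lim - 5) < 3*r + 3*t + 1 ∧ t - 2 ≠ 2 must hold; in canonical form it is 2*lim + (1/3)*z < 3*r + 3*t + 6 ∧ t ≠ 4.
Before z := r + 7: 2*lim < (8/3)*r + 3*t + 11/3 ∧ t ≠ 4
Before z := r - 7: 2*lim < (8/3)*r + 3*t + 11/3 ∧ t ≠ 4
The weakest precondition is 2*lim < (8/3)*r + 3*t + 11/3 ∧ t ≠ 4.
Check whether 2*lim < (8/3)*r + 3*t + 8/3 ∧ t ≠ 4 implies it.
Every state satisfying the precondition satisfies the weakest precondition: the implication holds.
Answer: valid


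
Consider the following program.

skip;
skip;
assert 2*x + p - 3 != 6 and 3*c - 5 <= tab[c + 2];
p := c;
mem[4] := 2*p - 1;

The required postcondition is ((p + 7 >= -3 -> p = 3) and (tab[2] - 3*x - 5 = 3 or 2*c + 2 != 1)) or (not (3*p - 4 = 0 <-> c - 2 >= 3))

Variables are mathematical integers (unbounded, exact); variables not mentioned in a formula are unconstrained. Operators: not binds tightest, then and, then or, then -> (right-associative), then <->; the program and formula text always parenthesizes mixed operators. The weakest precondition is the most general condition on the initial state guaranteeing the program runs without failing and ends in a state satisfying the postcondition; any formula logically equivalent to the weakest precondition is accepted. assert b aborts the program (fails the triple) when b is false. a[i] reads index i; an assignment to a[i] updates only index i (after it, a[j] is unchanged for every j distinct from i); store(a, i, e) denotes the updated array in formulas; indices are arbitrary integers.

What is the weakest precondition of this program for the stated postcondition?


Working backward. After the program, the postcondition ((p + 7 >= -3 -> p = 3) and (tab[2] - 3*x - 5 = 3 or 2*c + 2 != 1)) or (not (3*p - 4 = 0 <-> c - 2 >= 3)) must hold; in canonical form it is ((p >= -10 -> p = 3) and (tab[2] = 3*x + 8 or 2*c != -1)) or (not (3*p = 4 <-> c >= 5)).
Before mem[4] := 2*p - 1: ((p >= -10 -> p = 3) and (tab[2] = 3*x + 8 or 2*c != -1)) or (not (3*p = 4 <-> c >= 5))
Before p := c: ((c >= -10 -> c = 3) and (tab[2] = 3*x + 8 or 2*c != -1)) or (not (3*c = 4 <-> c >= 5))
Before assert 2*x + p - 3 != 6 and 3*c - 5 <= tab[c + 2]: p + 2*x != 9 and 3*c <= tab[c + 2] + 5 and (((c >= -10 -> c = 3) and (tab[2] = 3*x + 8 or 2*c != -1)) or (not (3*c = 4 <-> c >= 5)))
Before skip: p + 2*x != 9 and 3*c <= tab[c + 2] + 5 and (((c >= -10 -> c = 3) and (tab[2] = 3*x + 8 or 2*c != -1)) or (not (3*c = 4 <-> c >= 5)))
Before skip: p + 2*x != 9 and 3*c <= tab[c + 2] + 5 and (((c >= -10 -> c = 3) and (tab[2] = 3*x + 8 or 2*c != -1)) or (not (3*c = 4 <-> c >= 5)))
Answer: WP = p + 2*x != 9 and 3*c <= tab[c + 2] + 5 and (((c >= -10 -> c = 3) and (tab[2] = 3*x + 8 or 2*c != -1)) or (not (3*c = 4 <-> c >= 5)))


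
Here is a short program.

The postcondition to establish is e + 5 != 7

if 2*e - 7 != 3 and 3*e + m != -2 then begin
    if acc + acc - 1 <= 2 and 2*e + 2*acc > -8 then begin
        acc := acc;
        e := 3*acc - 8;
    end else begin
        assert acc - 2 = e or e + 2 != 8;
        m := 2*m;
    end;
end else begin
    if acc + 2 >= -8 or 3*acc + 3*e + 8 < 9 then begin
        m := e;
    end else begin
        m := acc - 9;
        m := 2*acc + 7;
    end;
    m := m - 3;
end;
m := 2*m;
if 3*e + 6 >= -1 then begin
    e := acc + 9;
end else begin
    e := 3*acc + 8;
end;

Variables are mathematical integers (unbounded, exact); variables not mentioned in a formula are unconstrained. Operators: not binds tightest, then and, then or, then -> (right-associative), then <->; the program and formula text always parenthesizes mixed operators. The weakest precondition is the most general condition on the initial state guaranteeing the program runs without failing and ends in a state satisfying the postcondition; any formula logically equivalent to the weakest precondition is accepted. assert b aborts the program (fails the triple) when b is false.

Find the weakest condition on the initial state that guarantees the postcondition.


Working backward. After the program, the postcondition e + 5 != 7 must hold; in canonical form it is e != 2.
Then branch requires acc != -7; else branch requires 3*acc != -6.
Before the if: (3*e >= -7 -> acc != -7) and ((not (3*e >= -7)) -> 3*acc != -6)
Before m := 2*m: (3*e >= -7 -> acc != -7) and ((not (3*e >= -7)) -> 3*acc != -6)
Then branch requires ((2*acc <= 3 and 2*acc + 2*e > -8) -> ((9*acc >= 17 -> acc != -7) and ((not (9*acc >= 17)) -> 3*acc != -6))) and ((not (2*acc <= 3 and 2*acc + 2*e > -8)) -> ((acc = e + 2 or e != 6) and (3*e >= -7 -> acc != -7) and ((not (3*e >= -7)) -> 3*acc != -6))); else branch requires ((acc >= -10 or 3*acc + 3*e < 1) -> ((3*e >= -7 -> acc != -7) and ((not (3*e >= -7)) -> 3*acc != -6))) and ((not (acc >= -10 or 3*acc + 3*e < 1)) -> ((3*e >= -7 -> acc != -7) and ((not (3*e >= -7)) -> 3*acc != -6))).
Before the if: ((2*e != 10 and 3*e + m != -2) -> (((2*acc <= 3 and 2*acc + 2*e > -8) -> ((9*acc >= 17 -> acc != -7) and ((not (9*acc >= 17)) -> 3*acc != -6))) and ((not (2*acc <= 3 and 2*acc + 2*e > -8)) -> ((acc = e + 2 or e != 6) and (3*e >= -7 -> acc != -7) and ((not (3*e >= -7)) -> 3*acc != -6))))) and ((not (2*e != 10 and 3*e + m != -2)) -> (((acc >= -10 or 3*acc + 3*e < 1) -> ((3*e >= -7 -> acc != -7) and ((not (3*e >= -7)) -> 3*acc != -6))) and ((not (acc >= -10 or 3*acc + 3*e < 1)) -> ((3*e >= -7 -> acc != -7) and ((not (3*e >= -7)) -> 3*acc != -6)))))
Answer: WP = ((2*e != 10 and 3*e + m != -2) -> (((2*acc <= 3 and 2*acc + 2*e > -8) -> ((9*acc >= 17 -> acc != -7) and ((not (9*acc >= 17)) -> 3*acc != -6))) and ((not (2*acc <= 3 and 2*acc + 2*e > -8)) -> ((acc = e + 2 or e != 6) and (3*e >= -7 -> acc != -7) and ((not (3*e >= -7)) -> 3*acc != -6))))) and ((not (2*e != 10 and 3*e + m != -2)) -> (((acc >= -10 or 3*acc + 3*e < 1) -> ((3*e >= -7 -> acc != -7) and ((not (3*e >= -7)) -> 3*acc != -6))) and ((not (acc >= -10 or 3*acc + 3*e < 1)) -> ((3*e >= -7 -> acc != -7) and ((not (3*e >= -7)) -> 3*acc != -6)))))


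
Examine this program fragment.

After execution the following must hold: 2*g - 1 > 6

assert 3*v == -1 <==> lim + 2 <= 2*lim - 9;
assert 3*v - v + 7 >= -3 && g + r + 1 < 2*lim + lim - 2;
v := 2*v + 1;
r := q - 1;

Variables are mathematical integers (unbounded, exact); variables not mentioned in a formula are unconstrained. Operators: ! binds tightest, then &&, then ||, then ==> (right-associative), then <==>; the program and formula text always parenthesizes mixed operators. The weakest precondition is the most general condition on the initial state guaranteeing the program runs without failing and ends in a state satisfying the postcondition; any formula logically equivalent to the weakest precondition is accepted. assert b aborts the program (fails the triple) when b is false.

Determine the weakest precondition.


Working backward. After the program, the postcondition 2*g - 1 > 6 must hold; in canonical form it is 2*g > 7.
Before r := q - 1: 2*g > 7
Before v := 2*v + 1: 2*g > 7
Before assert 3*v - v + 7 >= -3 && g + r + 1 < 2*lim + lim - 2: 2*v >= -10 && g + r < 3*lim - 3 && 2*g > 7
Before assert 3*v == -1 <==> lim + 2 <= 2*lim - 9: (3*v == -1 <==> lim >= 11) && 2*v >= -10 && g + r < 3*lim - 3 && 2*g > 7
Answer: WP = (3*v == -1 <==> lim >= 11) && 2*v >= -10 && g + r < 3*lim - 3 && 2*g > 7


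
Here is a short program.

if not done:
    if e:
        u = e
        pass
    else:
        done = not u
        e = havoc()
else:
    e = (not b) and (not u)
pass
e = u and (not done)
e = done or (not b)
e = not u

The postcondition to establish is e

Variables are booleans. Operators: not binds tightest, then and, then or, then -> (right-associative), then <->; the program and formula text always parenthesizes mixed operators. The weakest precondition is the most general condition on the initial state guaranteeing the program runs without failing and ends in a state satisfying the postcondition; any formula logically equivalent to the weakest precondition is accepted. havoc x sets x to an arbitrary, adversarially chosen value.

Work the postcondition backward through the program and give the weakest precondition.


Working backward. After the program, e must hold.
Before e := not u: not u
Before e := done or (not b): not u
Before e := u and (not done): not u
Before skip: not u
Then branch requires (e -> (not e)) and ((not e) -> (not u)); else branch requires not u.
Before the if: ((not done) -> ((e -> (not e)) and ((not e) -> (not u)))) and (done -> (not u))
Answer: WP = ((not done) -> ((e -> (not e)) and ((not e) -> (not u)))) and (done -> (not u))


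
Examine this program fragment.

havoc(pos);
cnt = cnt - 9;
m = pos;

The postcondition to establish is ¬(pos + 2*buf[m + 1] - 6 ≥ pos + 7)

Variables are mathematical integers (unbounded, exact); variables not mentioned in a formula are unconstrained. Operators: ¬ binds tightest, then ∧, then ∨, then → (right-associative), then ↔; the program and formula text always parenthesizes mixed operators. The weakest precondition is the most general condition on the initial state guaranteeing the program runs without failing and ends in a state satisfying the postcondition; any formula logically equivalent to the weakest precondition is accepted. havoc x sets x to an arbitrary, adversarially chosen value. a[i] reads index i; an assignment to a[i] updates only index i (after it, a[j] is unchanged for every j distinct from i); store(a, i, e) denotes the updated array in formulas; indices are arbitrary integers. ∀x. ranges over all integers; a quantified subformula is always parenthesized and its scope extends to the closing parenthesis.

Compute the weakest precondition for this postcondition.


Working backward. After the program, the postcondition ¬(pos + 2*buf[m + 1] - 6 ≥ pos + 7) must hold; in canonical form it is ¬(2*buf[m + 1] ≥ 13).
Before m := pos: ¬(2*buf[pos + 1] ≥ 13)
Before cnt := cnt - 9: ¬(2*buf[pos + 1] ≥ 13)
Before havoc pos: ∀pos_1. (¬(2*buf[pos_1 + 1] ≥ 13))
Answer: WP = ∀pos_1. (¬(2*buf[pos_1 + 1] ≥ 13))
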